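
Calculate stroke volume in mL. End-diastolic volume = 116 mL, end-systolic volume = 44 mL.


SV = EDV - ESV
SV = 116 - 44
SV = 72 mL


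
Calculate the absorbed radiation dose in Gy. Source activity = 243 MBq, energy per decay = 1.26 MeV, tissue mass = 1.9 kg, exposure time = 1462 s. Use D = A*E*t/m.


A = 243 MBq = 2.4300e+08 Bq
E = 1.26 MeV = 2.01852e-13 J
D = A*E*t/m = 2.4300e+08*2.01852e-13*1462/1.9
D = 0.03774 Gy


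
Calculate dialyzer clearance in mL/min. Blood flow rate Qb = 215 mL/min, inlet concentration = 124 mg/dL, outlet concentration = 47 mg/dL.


K = Qb * (Cb_in - Cb_out) / Cb_in
K = 215 * (124 - 47) / 124
K = 133.5 mL/min


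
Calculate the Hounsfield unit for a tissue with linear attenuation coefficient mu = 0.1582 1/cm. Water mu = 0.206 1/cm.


HU = ((mu_tissue - mu_water) / mu_water) * 1000
HU = ((0.1582 - 0.206) / 0.206) * 1000
HU = -232


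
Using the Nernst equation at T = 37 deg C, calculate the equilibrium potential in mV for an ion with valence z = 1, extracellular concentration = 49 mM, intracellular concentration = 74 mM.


E = (RT/(zF)) * ln(C_out/C_in)
T = 37 + 273.15 = 310.15 K
E = (8.314 * 310.15 / (1 * 96485)) * ln(49/74)
E = -11.02 mV


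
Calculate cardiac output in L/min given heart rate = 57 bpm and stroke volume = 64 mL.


CO = HR * SV
CO = 57 * 64 / 1000
CO = 3.648 L/min


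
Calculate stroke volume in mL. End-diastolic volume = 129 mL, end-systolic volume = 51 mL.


SV = EDV - ESV
SV = 129 - 51
SV = 78 mL


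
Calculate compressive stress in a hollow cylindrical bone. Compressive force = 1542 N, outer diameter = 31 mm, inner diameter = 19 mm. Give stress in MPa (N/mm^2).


A = pi*(r_o^2 - r_i^2)
r_o = 15.5 mm, r_i = 9.5 mm
A = 471.239 mm^2
sigma = F/A = 1542 / 471.239
sigma = 3.272 MPa


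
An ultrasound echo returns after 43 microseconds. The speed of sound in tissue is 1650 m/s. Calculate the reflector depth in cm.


depth = c * t / 2
t = 43 us = 4.3000e-05 s
depth = 1650 * 4.3000e-05 / 2
depth = 0.035475 m = 3.5475 cm


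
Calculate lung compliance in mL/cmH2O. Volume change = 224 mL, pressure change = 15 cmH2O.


C = dV / dP
C = 224 / 15
C = 14.93 mL/cmH2O


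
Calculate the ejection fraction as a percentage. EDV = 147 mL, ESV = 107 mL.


SV = EDV - ESV = 147 - 107 = 40 mL
EF = SV/EDV * 100 = 40/147 * 100
EF = 27.21%


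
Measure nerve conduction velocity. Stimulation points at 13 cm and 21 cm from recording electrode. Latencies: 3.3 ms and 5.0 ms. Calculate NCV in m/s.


Distance = (21 - 13) / 100 = 0.08 m
dt = (5.0 - 3.3) / 1000 = 0.0017 s
NCV = dist / dt = 47.06 m/s


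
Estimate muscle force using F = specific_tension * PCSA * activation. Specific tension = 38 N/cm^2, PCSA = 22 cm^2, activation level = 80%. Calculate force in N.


F = sigma * PCSA * activation
F = 38 * 22 * 0.8
F = 668.8 N


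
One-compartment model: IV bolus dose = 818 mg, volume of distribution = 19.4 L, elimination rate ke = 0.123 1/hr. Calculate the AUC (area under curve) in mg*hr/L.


C0 = Dose/Vd = 818/19.4 = 42.1649 mg/L
AUC = C0/ke = 42.1649/0.123
AUC = 342.8 mg*hr/L


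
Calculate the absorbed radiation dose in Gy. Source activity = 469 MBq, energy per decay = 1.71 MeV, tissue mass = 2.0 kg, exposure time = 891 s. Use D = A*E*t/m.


A = 469 MBq = 4.6900e+08 Bq
E = 1.71 MeV = 2.73942e-13 J
D = A*E*t/m = 4.6900e+08*2.73942e-13*891/2.0
D = 0.05724 Gy


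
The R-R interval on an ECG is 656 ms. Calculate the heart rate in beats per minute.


HR = 60 / RR_interval(s)
RR = 656 ms = 0.656 s
HR = 60 / 0.656 = 91.46 bpm


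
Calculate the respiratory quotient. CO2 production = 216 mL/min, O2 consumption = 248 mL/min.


RQ = VCO2 / VO2
RQ = 216 / 248
RQ = 0.871


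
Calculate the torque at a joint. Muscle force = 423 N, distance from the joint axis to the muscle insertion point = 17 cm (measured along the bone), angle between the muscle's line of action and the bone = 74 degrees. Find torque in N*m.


Torque = F * d * sin(theta)   (moment arm = d*sin(theta))
d = 17 cm = 0.17 m
Torque = 423 * 0.17 * sin(74)
Torque = 69.12 N*m


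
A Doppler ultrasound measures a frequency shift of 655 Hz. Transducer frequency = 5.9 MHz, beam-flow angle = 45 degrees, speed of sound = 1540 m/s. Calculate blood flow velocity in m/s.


v = fd * c / (2 * f0 * cos(theta))
v = 655 * 1540 / (2 * 5.9000e+06 * cos(45))
v = 0.1209 m/s


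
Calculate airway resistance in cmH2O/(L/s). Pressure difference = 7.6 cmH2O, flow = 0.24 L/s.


R = dP / flow
R = 7.6 / 0.24
R = 31.67 cmH2O/(L/s)


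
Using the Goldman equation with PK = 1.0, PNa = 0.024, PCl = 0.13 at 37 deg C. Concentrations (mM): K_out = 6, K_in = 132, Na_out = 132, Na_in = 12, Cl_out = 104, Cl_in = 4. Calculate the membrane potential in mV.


Vm = (RT/F)*ln((PK*Ko + PNa*Nao + PCl*Cli)/(PK*Ki + PNa*Nai + PCl*Clo))
Numer = 9.688, Denom = 145.808
Vm = -72.46 mV


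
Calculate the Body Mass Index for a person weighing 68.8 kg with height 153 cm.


BMI = weight / height^2
height = 153 cm = 1.53 m
BMI = 68.8 / 1.53^2
BMI = 29.39 kg/m^2


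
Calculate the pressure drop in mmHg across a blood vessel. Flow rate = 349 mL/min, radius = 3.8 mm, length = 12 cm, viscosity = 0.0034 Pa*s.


dP = 8*mu*L*Q / (pi*r^4)
Q = 349 mL/min = 5.81667e-06 m^3/s
dP = 28.9828 Pa = 28.9828 / 133.322 mmHg = 0.2174 mmHg


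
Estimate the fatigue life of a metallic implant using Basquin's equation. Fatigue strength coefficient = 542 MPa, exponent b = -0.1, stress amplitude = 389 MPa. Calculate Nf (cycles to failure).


sigma_a = sigma_f' * (2Nf)^b
2Nf = (sigma_a/sigma_f')^(1/b)
2Nf = (389/542)^(1/-0.1)
2Nf = 27.573815
Nf = 13.79


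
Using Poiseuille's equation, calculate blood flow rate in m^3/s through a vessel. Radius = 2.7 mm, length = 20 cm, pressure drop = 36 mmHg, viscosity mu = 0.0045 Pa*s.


Q = pi*r^4*dP / (8*mu*L)
r = 0.0027 m, L = 0.2 m
dP = 36 mmHg = 4799.592 Pa
Q = 1.1130e-04 m^3/s


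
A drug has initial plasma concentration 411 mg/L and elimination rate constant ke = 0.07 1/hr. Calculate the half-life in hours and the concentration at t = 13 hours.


t_half = ln(2) / ke = 0.693147 / 0.07 = 9.902 hr
C(t) = C0 * exp(-ke*t) = 411 * exp(-0.07*13)
C(13) = 165.4 mg/L


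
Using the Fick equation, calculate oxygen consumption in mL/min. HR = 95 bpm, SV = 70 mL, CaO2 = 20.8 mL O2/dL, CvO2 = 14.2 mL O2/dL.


CO = HR*SV = 95*70/1000 = 6.65 L/min
a-v O2 diff = 20.8 - 14.2 = 6.6 mL/dL
VO2 = CO * (CaO2-CvO2) * 10 dL/L
VO2 = 6.65 * 6.6 * 10
VO2 = 438.9 mL/min


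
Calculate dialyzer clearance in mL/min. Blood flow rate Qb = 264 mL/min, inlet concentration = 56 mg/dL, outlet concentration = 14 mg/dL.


K = Qb * (Cb_in - Cb_out) / Cb_in
K = 264 * (56 - 14) / 56
K = 198 mL/min


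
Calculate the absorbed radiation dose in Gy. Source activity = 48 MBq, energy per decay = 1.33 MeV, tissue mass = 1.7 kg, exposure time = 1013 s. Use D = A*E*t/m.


A = 48 MBq = 4.8000e+07 Bq
E = 1.33 MeV = 2.13066e-13 J
D = A*E*t/m = 4.8000e+07*2.13066e-13*1013/1.7
D = 0.006094 Gy


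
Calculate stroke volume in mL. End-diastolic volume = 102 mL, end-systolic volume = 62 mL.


SV = EDV - ESV
SV = 102 - 62
SV = 40 mL


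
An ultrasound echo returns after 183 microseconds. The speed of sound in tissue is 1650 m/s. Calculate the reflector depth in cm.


depth = c * t / 2
t = 183 us = 1.8300e-04 s
depth = 1650 * 1.8300e-04 / 2
depth = 0.150975 m = 15.0975 cm


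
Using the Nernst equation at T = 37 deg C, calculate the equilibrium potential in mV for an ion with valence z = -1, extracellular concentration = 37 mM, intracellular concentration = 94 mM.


E = (RT/(zF)) * ln(C_out/C_in)
T = 37 + 273.15 = 310.15 K
E = (8.314 * 310.15 / (-1 * 96485)) * ln(37/94)
E = 24.92 mV


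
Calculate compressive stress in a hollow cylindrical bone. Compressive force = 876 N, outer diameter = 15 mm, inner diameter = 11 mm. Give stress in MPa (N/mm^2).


A = pi*(r_o^2 - r_i^2)
r_o = 7.5 mm, r_i = 5.5 mm
A = 81.6814 mm^2
sigma = F/A = 876 / 81.6814
sigma = 10.72 MPa


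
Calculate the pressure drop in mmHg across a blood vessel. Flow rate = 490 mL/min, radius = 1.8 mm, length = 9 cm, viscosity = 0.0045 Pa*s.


dP = 8*mu*L*Q / (pi*r^4)
Q = 490 mL/min = 8.16667e-06 m^3/s
dP = 802.325 Pa = 802.325 / 133.322 mmHg = 6.018 mmHg


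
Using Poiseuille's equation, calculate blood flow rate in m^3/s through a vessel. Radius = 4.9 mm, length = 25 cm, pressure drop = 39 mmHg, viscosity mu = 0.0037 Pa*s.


Q = pi*r^4*dP / (8*mu*L)
r = 0.0049 m, L = 0.25 m
dP = 39 mmHg = 5199.558 Pa
Q = 0.001273 m^3/s


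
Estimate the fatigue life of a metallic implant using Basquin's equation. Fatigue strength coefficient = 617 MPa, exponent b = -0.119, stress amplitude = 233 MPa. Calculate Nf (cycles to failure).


sigma_a = sigma_f' * (2Nf)^b
2Nf = (sigma_a/sigma_f')^(1/b)
2Nf = (233/617)^(1/-0.119)
2Nf = 3581.1891
Nf = 1791


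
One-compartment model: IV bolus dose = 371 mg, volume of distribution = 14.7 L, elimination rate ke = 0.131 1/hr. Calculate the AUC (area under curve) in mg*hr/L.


C0 = Dose/Vd = 371/14.7 = 25.2381 mg/L
AUC = C0/ke = 25.2381/0.131
AUC = 192.7 mg*hr/L


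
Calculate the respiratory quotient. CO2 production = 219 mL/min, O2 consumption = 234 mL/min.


RQ = VCO2 / VO2
RQ = 219 / 234
RQ = 0.9359


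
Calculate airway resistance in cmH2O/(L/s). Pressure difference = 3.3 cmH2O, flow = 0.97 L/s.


R = dP / flow
R = 3.3 / 0.97
R = 3.402 cmH2O/(L/s)


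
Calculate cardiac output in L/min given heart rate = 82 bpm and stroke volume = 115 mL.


CO = HR * SV
CO = 82 * 115 / 1000
CO = 9.43 L/min


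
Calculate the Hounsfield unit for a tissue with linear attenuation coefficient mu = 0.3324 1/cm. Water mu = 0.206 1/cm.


HU = ((mu_tissue - mu_water) / mu_water) * 1000
HU = ((0.3324 - 0.206) / 0.206) * 1000
HU = 613.6


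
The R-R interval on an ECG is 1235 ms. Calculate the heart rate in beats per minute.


HR = 60 / RR_interval(s)
RR = 1235 ms = 1.235 s
HR = 60 / 1.235 = 48.58 bpm


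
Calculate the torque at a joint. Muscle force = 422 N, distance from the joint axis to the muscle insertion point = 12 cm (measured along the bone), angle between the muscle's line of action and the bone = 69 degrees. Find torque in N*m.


Torque = F * d * sin(theta)   (moment arm = d*sin(theta))
d = 12 cm = 0.12 m
Torque = 422 * 0.12 * sin(69)
Torque = 47.28 N*m


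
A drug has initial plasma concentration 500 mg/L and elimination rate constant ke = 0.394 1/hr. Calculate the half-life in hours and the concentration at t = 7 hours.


t_half = ln(2) / ke = 0.693147 / 0.394 = 1.759 hr
C(t) = C0 * exp(-ke*t) = 500 * exp(-0.394*7)
C(7) = 31.71 mg/L


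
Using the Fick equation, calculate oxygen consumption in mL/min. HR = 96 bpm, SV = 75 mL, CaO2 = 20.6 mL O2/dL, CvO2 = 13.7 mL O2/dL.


CO = HR*SV = 96*75/1000 = 7.2 L/min
a-v O2 diff = 20.6 - 13.7 = 6.9 mL/dL
VO2 = CO * (CaO2-CvO2) * 10 dL/L
VO2 = 7.2 * 6.9 * 10
VO2 = 496.8 mL/min


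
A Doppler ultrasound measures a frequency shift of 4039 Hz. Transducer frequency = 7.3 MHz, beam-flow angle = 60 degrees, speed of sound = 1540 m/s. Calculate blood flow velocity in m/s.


v = fd * c / (2 * f0 * cos(theta))
v = 4039 * 1540 / (2 * 7.3000e+06 * cos(60))
v = 0.8521 m/s


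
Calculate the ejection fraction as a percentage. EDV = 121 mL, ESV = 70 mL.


SV = EDV - ESV = 121 - 70 = 51 mL
EF = SV/EDV * 100 = 51/121 * 100
EF = 42.15%


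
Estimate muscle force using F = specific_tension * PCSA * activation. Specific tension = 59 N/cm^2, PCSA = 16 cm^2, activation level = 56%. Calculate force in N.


F = sigma * PCSA * activation
F = 59 * 16 * 0.56
F = 528.6 N


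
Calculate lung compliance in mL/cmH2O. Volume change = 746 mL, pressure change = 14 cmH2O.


C = dV / dP
C = 746 / 14
C = 53.29 mL/cmH2O


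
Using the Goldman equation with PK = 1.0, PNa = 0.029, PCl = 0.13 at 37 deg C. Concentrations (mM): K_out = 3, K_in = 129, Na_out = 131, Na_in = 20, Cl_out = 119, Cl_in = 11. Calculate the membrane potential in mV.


Vm = (RT/F)*ln((PK*Ko + PNa*Nao + PCl*Cli)/(PK*Ki + PNa*Nai + PCl*Clo))
Numer = 8.229, Denom = 145.05
Vm = -76.69 mV


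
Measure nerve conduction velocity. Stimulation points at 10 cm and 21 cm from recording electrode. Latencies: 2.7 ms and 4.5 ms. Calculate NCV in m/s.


Distance = (21 - 10) / 100 = 0.11 m
dt = (4.5 - 2.7) / 1000 = 0.0018 s
NCV = dist / dt = 61.11 m/s


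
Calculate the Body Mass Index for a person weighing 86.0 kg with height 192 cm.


BMI = weight / height^2
height = 192 cm = 1.92 m
BMI = 86.0 / 1.92^2
BMI = 23.33 kg/m^2


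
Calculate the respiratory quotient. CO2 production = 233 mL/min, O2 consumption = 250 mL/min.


RQ = VCO2 / VO2
RQ = 233 / 250
RQ = 0.932


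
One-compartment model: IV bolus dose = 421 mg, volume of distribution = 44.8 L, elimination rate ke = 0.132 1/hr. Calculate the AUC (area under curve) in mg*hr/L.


C0 = Dose/Vd = 421/44.8 = 9.39732 mg/L
AUC = C0/ke = 9.39732/0.132
AUC = 71.19 mg*hr/L


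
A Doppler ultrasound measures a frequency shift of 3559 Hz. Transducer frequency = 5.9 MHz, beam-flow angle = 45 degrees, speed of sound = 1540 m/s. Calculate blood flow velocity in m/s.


v = fd * c / (2 * f0 * cos(theta))
v = 3559 * 1540 / (2 * 5.9000e+06 * cos(45))
v = 0.6569 m/s


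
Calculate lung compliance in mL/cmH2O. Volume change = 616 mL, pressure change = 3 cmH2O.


C = dV / dP
C = 616 / 3
C = 205.3 mL/cmH2O


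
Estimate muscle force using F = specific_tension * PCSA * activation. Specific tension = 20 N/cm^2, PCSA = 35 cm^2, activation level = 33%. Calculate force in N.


F = sigma * PCSA * activation
F = 20 * 35 * 0.33
F = 231 N


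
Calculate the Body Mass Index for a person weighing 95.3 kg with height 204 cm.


BMI = weight / height^2
height = 204 cm = 2.04 m
BMI = 95.3 / 2.04^2
BMI = 22.9 kg/m^2


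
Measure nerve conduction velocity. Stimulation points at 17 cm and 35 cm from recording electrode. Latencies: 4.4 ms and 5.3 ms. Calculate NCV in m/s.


Distance = (35 - 17) / 100 = 0.18 m
dt = (5.3 - 4.4) / 1000 = 9.0000e-04 s
NCV = dist / dt = 200 m/s


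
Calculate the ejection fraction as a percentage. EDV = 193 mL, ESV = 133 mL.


SV = EDV - ESV = 193 - 133 = 60 mL
EF = SV/EDV * 100 = 60/193 * 100
EF = 31.09%


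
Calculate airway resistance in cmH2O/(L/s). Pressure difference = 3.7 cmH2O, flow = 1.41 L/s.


R = dP / flow
R = 3.7 / 1.41
R = 2.624 cmH2O/(L/s)


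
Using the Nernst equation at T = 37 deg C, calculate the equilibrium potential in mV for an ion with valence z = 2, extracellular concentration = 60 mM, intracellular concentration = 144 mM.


E = (RT/(zF)) * ln(C_out/C_in)
T = 37 + 273.15 = 310.15 K
E = (8.314 * 310.15 / (2 * 96485)) * ln(60/144)
E = -11.7 mV


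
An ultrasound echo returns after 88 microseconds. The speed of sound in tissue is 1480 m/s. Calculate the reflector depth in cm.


depth = c * t / 2
t = 88 us = 8.8000e-05 s
depth = 1480 * 8.8000e-05 / 2
depth = 0.06512 m = 6.512 cm


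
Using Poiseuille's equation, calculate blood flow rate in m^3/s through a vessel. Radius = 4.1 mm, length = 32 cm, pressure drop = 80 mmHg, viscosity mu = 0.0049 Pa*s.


Q = pi*r^4*dP / (8*mu*L)
r = 0.0041 m, L = 0.32 m
dP = 80 mmHg = 10665.76 Pa
Q = 7.5482e-04 m^3/s


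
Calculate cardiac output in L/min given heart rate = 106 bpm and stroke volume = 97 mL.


CO = HR * SV
CO = 106 * 97 / 1000
CO = 10.28 L/min


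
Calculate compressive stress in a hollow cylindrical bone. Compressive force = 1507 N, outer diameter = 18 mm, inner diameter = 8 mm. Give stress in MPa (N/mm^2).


A = pi*(r_o^2 - r_i^2)
r_o = 9 mm, r_i = 4 mm
A = 204.204 mm^2
sigma = F/A = 1507 / 204.204
sigma = 7.38 MPa


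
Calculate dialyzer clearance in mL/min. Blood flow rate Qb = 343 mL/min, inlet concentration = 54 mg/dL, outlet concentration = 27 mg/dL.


K = Qb * (Cb_in - Cb_out) / Cb_in
K = 343 * (54 - 27) / 54
K = 171.5 mL/min


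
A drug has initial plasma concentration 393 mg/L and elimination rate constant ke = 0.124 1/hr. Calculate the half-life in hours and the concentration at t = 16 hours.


t_half = ln(2) / ke = 0.693147 / 0.124 = 5.59 hr
C(t) = C0 * exp(-ke*t) = 393 * exp(-0.124*16)
C(16) = 54.04 mg/L


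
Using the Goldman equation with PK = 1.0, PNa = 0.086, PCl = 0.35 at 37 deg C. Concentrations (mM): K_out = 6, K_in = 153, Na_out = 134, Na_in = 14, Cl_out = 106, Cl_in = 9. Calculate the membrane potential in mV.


Vm = (RT/F)*ln((PK*Ko + PNa*Nao + PCl*Cli)/(PK*Ki + PNa*Nai + PCl*Clo))
Numer = 20.674, Denom = 191.304
Vm = -59.46 mV


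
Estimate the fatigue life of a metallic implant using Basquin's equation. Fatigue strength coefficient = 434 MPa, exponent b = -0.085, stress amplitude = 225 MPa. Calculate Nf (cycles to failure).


sigma_a = sigma_f' * (2Nf)^b
2Nf = (sigma_a/sigma_f')^(1/b)
2Nf = (225/434)^(1/-0.085)
2Nf = 2272.7697
Nf = 1136


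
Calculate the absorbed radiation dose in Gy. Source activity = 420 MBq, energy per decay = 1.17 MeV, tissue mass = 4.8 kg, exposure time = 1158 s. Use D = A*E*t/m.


A = 420 MBq = 4.2000e+08 Bq
E = 1.17 MeV = 1.87434e-13 J
D = A*E*t/m = 4.2000e+08*1.87434e-13*1158/4.8
D = 0.01899 Gy


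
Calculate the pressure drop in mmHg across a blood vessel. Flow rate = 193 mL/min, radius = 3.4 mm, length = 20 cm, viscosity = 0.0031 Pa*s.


dP = 8*mu*L*Q / (pi*r^4)
Q = 193 mL/min = 3.21667e-06 m^3/s
dP = 38.0034 Pa = 38.0034 / 133.322 mmHg = 0.285 mmHg


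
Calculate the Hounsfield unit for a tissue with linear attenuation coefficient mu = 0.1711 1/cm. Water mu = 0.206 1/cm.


HU = ((mu_tissue - mu_water) / mu_water) * 1000
HU = ((0.1711 - 0.206) / 0.206) * 1000
HU = -169.4


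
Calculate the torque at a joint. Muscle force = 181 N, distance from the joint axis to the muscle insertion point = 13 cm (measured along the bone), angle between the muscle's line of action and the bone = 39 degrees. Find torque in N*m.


Torque = F * d * sin(theta)   (moment arm = d*sin(theta))
d = 13 cm = 0.13 m
Torque = 181 * 0.13 * sin(39)
Torque = 14.81 N*m


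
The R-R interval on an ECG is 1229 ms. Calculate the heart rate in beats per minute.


HR = 60 / RR_interval(s)
RR = 1229 ms = 1.229 s
HR = 60 / 1.229 = 48.82 bpm


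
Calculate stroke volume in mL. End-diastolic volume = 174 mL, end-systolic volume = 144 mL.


SV = EDV - ESV
SV = 174 - 144
SV = 30 mL


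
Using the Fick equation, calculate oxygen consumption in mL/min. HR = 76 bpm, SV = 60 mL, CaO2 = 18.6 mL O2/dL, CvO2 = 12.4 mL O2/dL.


CO = HR*SV = 76*60/1000 = 4.56 L/min
a-v O2 diff = 18.6 - 12.4 = 6.2 mL/dL
VO2 = CO * (CaO2-CvO2) * 10 dL/L
VO2 = 4.56 * 6.2 * 10
VO2 = 282.7 mL/min


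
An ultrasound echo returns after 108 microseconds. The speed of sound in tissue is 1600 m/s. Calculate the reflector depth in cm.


depth = c * t / 2
t = 108 us = 1.0800e-04 s
depth = 1600 * 1.0800e-04 / 2
depth = 0.0864 m = 8.64 cm


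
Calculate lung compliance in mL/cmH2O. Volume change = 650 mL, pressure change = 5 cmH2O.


C = dV / dP
C = 650 / 5
C = 130 mL/cmH2O


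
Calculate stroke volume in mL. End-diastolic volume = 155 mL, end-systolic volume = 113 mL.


SV = EDV - ESV
SV = 155 - 113
SV = 42 mL


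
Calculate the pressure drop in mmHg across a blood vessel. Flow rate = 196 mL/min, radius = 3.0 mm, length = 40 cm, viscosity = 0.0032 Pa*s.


dP = 8*mu*L*Q / (pi*r^4)
Q = 196 mL/min = 3.26667e-06 m^3/s
dP = 131.453 Pa = 131.453 / 133.322 mmHg = 0.986 mmHg


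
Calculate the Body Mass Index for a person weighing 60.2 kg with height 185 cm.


BMI = weight / height^2
height = 185 cm = 1.85 m
BMI = 60.2 / 1.85^2
BMI = 17.59 kg/m^2


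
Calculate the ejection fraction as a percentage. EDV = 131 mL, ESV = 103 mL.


SV = EDV - ESV = 131 - 103 = 28 mL
EF = SV/EDV * 100 = 28/131 * 100
EF = 21.37%


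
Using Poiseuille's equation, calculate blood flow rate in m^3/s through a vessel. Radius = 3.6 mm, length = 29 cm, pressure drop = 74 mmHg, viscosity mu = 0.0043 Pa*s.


Q = pi*r^4*dP / (8*mu*L)
r = 0.0036 m, L = 0.29 m
dP = 74 mmHg = 9865.828 Pa
Q = 5.2184e-04 m^3/s


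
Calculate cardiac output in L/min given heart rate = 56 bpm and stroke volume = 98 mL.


CO = HR * SV
CO = 56 * 98 / 1000
CO = 5.488 L/min


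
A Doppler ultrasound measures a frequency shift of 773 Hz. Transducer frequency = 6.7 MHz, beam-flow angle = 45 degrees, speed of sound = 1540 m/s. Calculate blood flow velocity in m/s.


v = fd * c / (2 * f0 * cos(theta))
v = 773 * 1540 / (2 * 6.7000e+06 * cos(45))
v = 0.1256 m/s


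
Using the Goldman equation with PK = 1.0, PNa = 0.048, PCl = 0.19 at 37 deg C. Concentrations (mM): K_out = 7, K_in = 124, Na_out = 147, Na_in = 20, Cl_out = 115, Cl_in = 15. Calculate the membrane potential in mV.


Vm = (RT/F)*ln((PK*Ko + PNa*Nao + PCl*Cli)/(PK*Ki + PNa*Nai + PCl*Clo))
Numer = 16.906, Denom = 146.81
Vm = -57.77 mV


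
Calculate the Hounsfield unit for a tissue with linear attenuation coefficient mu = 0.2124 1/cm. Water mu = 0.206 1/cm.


HU = ((mu_tissue - mu_water) / mu_water) * 1000
HU = ((0.2124 - 0.206) / 0.206) * 1000
HU = 31.07


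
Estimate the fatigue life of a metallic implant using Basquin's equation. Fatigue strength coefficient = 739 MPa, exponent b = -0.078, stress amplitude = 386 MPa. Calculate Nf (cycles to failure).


sigma_a = sigma_f' * (2Nf)^b
2Nf = (sigma_a/sigma_f')^(1/b)
2Nf = (386/739)^(1/-0.078)
2Nf = 4131.5889
Nf = 2066


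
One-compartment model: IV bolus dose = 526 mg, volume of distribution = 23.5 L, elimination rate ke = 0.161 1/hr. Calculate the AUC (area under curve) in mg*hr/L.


C0 = Dose/Vd = 526/23.5 = 22.383 mg/L
AUC = C0/ke = 22.383/0.161
AUC = 139 mg*hr/L


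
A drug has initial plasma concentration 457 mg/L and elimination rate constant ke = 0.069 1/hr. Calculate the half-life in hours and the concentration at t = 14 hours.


t_half = ln(2) / ke = 0.693147 / 0.069 = 10.05 hr
C(t) = C0 * exp(-ke*t) = 457 * exp(-0.069*14)
C(14) = 173.9 mg/L


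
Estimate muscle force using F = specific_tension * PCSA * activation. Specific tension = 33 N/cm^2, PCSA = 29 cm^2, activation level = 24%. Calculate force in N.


F = sigma * PCSA * activation
F = 33 * 29 * 0.24
F = 229.7 N


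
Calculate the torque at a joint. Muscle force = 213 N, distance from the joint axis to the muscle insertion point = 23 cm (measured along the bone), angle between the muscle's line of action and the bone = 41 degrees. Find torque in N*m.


Torque = F * d * sin(theta)   (moment arm = d*sin(theta))
d = 23 cm = 0.23 m
Torque = 213 * 0.23 * sin(41)
Torque = 32.14 N*m


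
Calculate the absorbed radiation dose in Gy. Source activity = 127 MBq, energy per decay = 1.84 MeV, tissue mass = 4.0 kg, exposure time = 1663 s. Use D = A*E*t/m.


A = 127 MBq = 1.2700e+08 Bq
E = 1.84 MeV = 2.94768e-13 J
D = A*E*t/m = 1.2700e+08*2.94768e-13*1663/4.0
D = 0.01556 Gy


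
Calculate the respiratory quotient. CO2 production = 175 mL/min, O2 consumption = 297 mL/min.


RQ = VCO2 / VO2
RQ = 175 / 297
RQ = 0.5892


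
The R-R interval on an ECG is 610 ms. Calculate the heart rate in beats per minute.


HR = 60 / RR_interval(s)
RR = 610 ms = 0.61 s
HR = 60 / 0.61 = 98.36 bpm


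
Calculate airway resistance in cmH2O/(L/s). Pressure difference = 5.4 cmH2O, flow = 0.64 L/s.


R = dP / flow
R = 5.4 / 0.64
R = 8.438 cmH2O/(L/s)


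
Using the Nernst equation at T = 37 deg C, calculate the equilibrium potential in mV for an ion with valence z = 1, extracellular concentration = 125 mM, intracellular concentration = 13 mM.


E = (RT/(zF)) * ln(C_out/C_in)
T = 37 + 273.15 = 310.15 K
E = (8.314 * 310.15 / (1 * 96485)) * ln(125/13)
E = 60.49 mV


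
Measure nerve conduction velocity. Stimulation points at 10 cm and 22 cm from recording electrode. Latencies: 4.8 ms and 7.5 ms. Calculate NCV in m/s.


Distance = (22 - 10) / 100 = 0.12 m
dt = (7.5 - 4.8) / 1000 = 0.0027 s
NCV = dist / dt = 44.44 m/s


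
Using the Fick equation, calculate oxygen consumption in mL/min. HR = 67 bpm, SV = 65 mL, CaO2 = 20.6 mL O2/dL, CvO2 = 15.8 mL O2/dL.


CO = HR*SV = 67*65/1000 = 4.355 L/min
a-v O2 diff = 20.6 - 15.8 = 4.8 mL/dL
VO2 = CO * (CaO2-CvO2) * 10 dL/L
VO2 = 4.355 * 4.8 * 10
VO2 = 209 mL/min


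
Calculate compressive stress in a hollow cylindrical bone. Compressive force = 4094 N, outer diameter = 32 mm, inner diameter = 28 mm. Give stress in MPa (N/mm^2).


A = pi*(r_o^2 - r_i^2)
r_o = 16 mm, r_i = 14 mm
A = 188.496 mm^2
sigma = F/A = 4094 / 188.496
sigma = 21.72 MPa


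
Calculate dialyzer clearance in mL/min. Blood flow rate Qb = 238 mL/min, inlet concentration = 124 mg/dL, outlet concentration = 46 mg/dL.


K = Qb * (Cb_in - Cb_out) / Cb_in
K = 238 * (124 - 46) / 124
K = 149.7 mL/min


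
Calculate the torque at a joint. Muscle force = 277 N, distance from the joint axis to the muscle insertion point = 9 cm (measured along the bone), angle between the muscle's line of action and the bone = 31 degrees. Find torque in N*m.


Torque = F * d * sin(theta)   (moment arm = d*sin(theta))
d = 9 cm = 0.09 m
Torque = 277 * 0.09 * sin(31)
Torque = 12.84 N*m


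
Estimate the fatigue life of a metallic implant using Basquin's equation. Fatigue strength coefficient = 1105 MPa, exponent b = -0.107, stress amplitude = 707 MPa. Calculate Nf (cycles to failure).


sigma_a = sigma_f' * (2Nf)^b
2Nf = (sigma_a/sigma_f')^(1/b)
2Nf = (707/1105)^(1/-0.107)
2Nf = 64.94566
Nf = 32.47


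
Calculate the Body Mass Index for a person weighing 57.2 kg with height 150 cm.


BMI = weight / height^2
height = 150 cm = 1.5 m
BMI = 57.2 / 1.5^2
BMI = 25.42 kg/m^2


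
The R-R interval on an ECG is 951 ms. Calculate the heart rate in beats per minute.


HR = 60 / RR_interval(s)
RR = 951 ms = 0.951 s
HR = 60 / 0.951 = 63.09 bpm


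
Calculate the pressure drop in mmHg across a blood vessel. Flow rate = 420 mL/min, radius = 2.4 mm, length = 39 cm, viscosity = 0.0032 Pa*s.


dP = 8*mu*L*Q / (pi*r^4)
Q = 420 mL/min = 7e-06 m^3/s
dP = 670.514 Pa = 670.514 / 133.322 mmHg = 5.029 mmHg


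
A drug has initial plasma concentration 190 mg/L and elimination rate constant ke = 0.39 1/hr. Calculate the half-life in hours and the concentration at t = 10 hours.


t_half = ln(2) / ke = 0.693147 / 0.39 = 1.777 hr
C(t) = C0 * exp(-ke*t) = 190 * exp(-0.39*10)
C(10) = 3.846 mg/L


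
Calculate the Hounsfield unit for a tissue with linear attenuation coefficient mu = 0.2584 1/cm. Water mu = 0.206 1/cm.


HU = ((mu_tissue - mu_water) / mu_water) * 1000
HU = ((0.2584 - 0.206) / 0.206) * 1000
HU = 254.4


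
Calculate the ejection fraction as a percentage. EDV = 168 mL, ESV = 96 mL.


SV = EDV - ESV = 168 - 96 = 72 mL
EF = SV/EDV * 100 = 72/168 * 100
EF = 42.86%


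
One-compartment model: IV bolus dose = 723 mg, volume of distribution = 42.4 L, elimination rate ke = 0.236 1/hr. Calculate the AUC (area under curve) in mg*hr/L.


C0 = Dose/Vd = 723/42.4 = 17.0519 mg/L
AUC = C0/ke = 17.0519/0.236
AUC = 72.25 mg*hr/L


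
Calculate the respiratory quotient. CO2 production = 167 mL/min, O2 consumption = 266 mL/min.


RQ = VCO2 / VO2
RQ = 167 / 266
RQ = 0.6278


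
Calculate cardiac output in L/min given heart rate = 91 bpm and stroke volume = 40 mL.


CO = HR * SV
CO = 91 * 40 / 1000
CO = 3.64 L/min


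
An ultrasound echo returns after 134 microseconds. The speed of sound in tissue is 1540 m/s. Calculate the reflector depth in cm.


depth = c * t / 2
t = 134 us = 1.3400e-04 s
depth = 1540 * 1.3400e-04 / 2
depth = 0.10318 m = 10.318 cm


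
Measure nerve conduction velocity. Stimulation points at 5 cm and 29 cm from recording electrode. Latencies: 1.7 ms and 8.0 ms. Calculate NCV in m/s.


Distance = (29 - 5) / 100 = 0.24 m
dt = (8.0 - 1.7) / 1000 = 0.0063 s
NCV = dist / dt = 38.1 m/s


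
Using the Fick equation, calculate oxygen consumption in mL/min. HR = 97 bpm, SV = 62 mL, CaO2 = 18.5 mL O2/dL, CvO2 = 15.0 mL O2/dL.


CO = HR*SV = 97*62/1000 = 6.014 L/min
a-v O2 diff = 18.5 - 15.0 = 3.5 mL/dL
VO2 = CO * (CaO2-CvO2) * 10 dL/L
VO2 = 6.014 * 3.5 * 10
VO2 = 210.5 mL/min


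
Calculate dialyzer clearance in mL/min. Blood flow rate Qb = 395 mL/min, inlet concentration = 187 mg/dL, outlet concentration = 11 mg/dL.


K = Qb * (Cb_in - Cb_out) / Cb_in
K = 395 * (187 - 11) / 187
K = 371.8 mL/min


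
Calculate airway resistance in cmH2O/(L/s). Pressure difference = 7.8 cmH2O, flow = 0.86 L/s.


R = dP / flow
R = 7.8 / 0.86
R = 9.07 cmH2O/(L/s)


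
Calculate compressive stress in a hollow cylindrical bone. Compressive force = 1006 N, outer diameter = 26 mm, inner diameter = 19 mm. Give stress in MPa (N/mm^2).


A = pi*(r_o^2 - r_i^2)
r_o = 13 mm, r_i = 9.5 mm
A = 247.4 mm^2
sigma = F/A = 1006 / 247.4
sigma = 4.066 MPa


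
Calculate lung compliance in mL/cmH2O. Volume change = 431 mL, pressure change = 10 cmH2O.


C = dV / dP
C = 431 / 10
C = 43.1 mL/cmH2O


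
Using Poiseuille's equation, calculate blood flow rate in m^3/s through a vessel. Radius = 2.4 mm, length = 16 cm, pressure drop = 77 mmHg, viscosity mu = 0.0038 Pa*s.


Q = pi*r^4*dP / (8*mu*L)
r = 0.0024 m, L = 0.16 m
dP = 77 mmHg = 10265.794 Pa
Q = 2.1999e-04 m^3/s


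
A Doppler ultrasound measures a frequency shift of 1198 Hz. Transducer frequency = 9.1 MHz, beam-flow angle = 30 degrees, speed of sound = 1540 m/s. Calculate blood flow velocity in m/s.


v = fd * c / (2 * f0 * cos(theta))
v = 1198 * 1540 / (2 * 9.1000e+06 * cos(30))
v = 0.1171 m/s


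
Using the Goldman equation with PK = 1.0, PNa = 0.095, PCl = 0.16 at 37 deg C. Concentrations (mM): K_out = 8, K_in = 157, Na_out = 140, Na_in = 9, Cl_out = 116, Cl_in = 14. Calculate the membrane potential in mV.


Vm = (RT/F)*ln((PK*Ko + PNa*Nao + PCl*Cli)/(PK*Ki + PNa*Nai + PCl*Clo))
Numer = 23.54, Denom = 176.415
Vm = -53.83 mV


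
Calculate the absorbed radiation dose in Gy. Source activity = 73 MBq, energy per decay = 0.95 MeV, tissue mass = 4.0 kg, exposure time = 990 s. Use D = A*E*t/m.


A = 73 MBq = 7.3000e+07 Bq
E = 0.95 MeV = 1.5219e-13 J
D = A*E*t/m = 7.3000e+07*1.5219e-13*990/4.0
D = 0.00275 Gy


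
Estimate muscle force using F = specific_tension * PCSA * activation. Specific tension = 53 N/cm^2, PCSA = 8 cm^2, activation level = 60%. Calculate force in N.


F = sigma * PCSA * activation
F = 53 * 8 * 0.6
F = 254.4 N


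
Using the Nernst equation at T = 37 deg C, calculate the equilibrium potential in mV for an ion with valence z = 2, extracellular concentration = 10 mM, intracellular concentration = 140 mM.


E = (RT/(zF)) * ln(C_out/C_in)
T = 37 + 273.15 = 310.15 K
E = (8.314 * 310.15 / (2 * 96485)) * ln(10/140)
E = -35.26 mV


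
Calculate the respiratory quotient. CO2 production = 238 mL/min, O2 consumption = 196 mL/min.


RQ = VCO2 / VO2
RQ = 238 / 196
RQ = 1.214


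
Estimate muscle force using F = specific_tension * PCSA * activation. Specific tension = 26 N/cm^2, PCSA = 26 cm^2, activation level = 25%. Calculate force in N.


F = sigma * PCSA * activation
F = 26 * 26 * 0.25
F = 169 N


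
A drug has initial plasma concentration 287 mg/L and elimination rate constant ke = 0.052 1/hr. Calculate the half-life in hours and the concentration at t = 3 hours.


t_half = ln(2) / ke = 0.693147 / 0.052 = 13.33 hr
C(t) = C0 * exp(-ke*t) = 287 * exp(-0.052*3)
C(3) = 245.5 mg/L


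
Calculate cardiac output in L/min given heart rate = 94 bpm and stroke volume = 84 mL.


CO = HR * SV
CO = 94 * 84 / 1000
CO = 7.896 L/min


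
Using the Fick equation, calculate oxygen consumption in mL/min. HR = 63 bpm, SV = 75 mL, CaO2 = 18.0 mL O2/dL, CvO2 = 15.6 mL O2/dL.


CO = HR*SV = 63*75/1000 = 4.725 L/min
a-v O2 diff = 18.0 - 15.6 = 2.4 mL/dL
VO2 = CO * (CaO2-CvO2) * 10 dL/L
VO2 = 4.725 * 2.4 * 10
VO2 = 113.4 mL/min


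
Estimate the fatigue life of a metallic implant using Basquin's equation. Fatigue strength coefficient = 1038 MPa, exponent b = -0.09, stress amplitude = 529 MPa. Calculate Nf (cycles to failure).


sigma_a = sigma_f' * (2Nf)^b
2Nf = (sigma_a/sigma_f')^(1/b)
2Nf = (529/1038)^(1/-0.09)
2Nf = 1789.309
Nf = 894.7


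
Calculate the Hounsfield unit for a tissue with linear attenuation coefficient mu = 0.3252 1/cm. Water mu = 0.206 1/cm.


HU = ((mu_tissue - mu_water) / mu_water) * 1000
HU = ((0.3252 - 0.206) / 0.206) * 1000
HU = 578.6


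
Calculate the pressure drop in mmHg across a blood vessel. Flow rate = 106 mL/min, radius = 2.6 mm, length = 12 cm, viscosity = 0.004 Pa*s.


dP = 8*mu*L*Q / (pi*r^4)
Q = 106 mL/min = 1.76667e-06 m^3/s
dP = 47.2545 Pa = 47.2545 / 133.322 mmHg = 0.3544 mmHg


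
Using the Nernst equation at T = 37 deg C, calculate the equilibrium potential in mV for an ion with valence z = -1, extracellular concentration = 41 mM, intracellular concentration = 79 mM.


E = (RT/(zF)) * ln(C_out/C_in)
T = 37 + 273.15 = 310.15 K
E = (8.314 * 310.15 / (-1 * 96485)) * ln(41/79)
E = 17.53 mV


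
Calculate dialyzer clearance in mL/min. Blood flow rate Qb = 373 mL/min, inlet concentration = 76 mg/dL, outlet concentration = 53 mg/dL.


K = Qb * (Cb_in - Cb_out) / Cb_in
K = 373 * (76 - 53) / 76
K = 112.9 mL/min


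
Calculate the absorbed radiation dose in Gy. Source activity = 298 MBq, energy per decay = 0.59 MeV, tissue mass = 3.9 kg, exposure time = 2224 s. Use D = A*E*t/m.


A = 298 MBq = 2.9800e+08 Bq
E = 0.59 MeV = 9.4518e-14 J
D = A*E*t/m = 2.9800e+08*9.4518e-14*2224/3.9
D = 0.01606 Gy


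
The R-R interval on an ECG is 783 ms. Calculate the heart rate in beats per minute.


HR = 60 / RR_interval(s)
RR = 783 ms = 0.783 s
HR = 60 / 0.783 = 76.63 bpm


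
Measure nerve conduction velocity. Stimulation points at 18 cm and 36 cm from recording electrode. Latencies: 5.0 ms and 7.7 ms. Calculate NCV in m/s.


Distance = (36 - 18) / 100 = 0.18 m
dt = (7.7 - 5.0) / 1000 = 0.0027 s
NCV = dist / dt = 66.67 m/s


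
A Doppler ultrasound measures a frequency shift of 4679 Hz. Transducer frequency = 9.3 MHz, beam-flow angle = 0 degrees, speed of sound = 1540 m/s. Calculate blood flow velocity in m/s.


v = fd * c / (2 * f0 * cos(theta))
v = 4679 * 1540 / (2 * 9.3000e+06 * cos(0))
v = 0.3874 m/s


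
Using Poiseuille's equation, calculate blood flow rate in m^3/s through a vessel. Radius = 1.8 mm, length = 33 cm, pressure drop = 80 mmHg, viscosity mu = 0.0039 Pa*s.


Q = pi*r^4*dP / (8*mu*L)
r = 0.0018 m, L = 0.33 m
dP = 80 mmHg = 10665.76 Pa
Q = 3.4164e-05 m^3/s


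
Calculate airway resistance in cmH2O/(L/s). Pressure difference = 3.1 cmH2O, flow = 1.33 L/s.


R = dP / flow
R = 3.1 / 1.33
R = 2.331 cmH2O/(L/s)


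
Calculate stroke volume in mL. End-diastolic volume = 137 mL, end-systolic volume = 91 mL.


SV = EDV - ESV
SV = 137 - 91
SV = 46 mL


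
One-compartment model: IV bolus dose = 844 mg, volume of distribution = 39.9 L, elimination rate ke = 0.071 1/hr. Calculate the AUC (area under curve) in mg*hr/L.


C0 = Dose/Vd = 844/39.9 = 21.1529 mg/L
AUC = C0/ke = 21.1529/0.071
AUC = 297.9 mg*hr/L


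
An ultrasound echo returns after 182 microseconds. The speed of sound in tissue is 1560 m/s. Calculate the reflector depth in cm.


depth = c * t / 2
t = 182 us = 1.8200e-04 s
depth = 1560 * 1.8200e-04 / 2
depth = 0.14196 m = 14.196 cm


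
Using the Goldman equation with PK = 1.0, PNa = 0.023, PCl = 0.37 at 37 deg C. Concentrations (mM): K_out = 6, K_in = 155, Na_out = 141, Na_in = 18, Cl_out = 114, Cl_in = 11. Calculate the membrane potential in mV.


Vm = (RT/F)*ln((PK*Ko + PNa*Nao + PCl*Cli)/(PK*Ki + PNa*Nai + PCl*Clo))
Numer = 13.313, Denom = 197.594
Vm = -72.09 mV


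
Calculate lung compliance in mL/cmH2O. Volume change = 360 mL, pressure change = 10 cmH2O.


C = dV / dP
C = 360 / 10
C = 36 mL/cmH2O


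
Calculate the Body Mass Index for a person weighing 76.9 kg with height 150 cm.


BMI = weight / height^2
height = 150 cm = 1.5 m
BMI = 76.9 / 1.5^2
BMI = 34.18 kg/m^2


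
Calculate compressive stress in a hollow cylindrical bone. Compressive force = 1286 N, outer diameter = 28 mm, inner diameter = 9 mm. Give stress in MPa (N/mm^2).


A = pi*(r_o^2 - r_i^2)
r_o = 14 mm, r_i = 4.5 mm
A = 552.135 mm^2
sigma = F/A = 1286 / 552.135
sigma = 2.329 MPa


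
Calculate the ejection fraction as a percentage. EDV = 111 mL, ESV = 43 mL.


SV = EDV - ESV = 111 - 43 = 68 mL
EF = SV/EDV * 100 = 68/111 * 100
EF = 61.26%


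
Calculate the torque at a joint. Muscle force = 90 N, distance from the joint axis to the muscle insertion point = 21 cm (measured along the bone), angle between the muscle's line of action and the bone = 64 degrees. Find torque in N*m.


Torque = F * d * sin(theta)   (moment arm = d*sin(theta))
d = 21 cm = 0.21 m
Torque = 90 * 0.21 * sin(64)
Torque = 16.99 N*m


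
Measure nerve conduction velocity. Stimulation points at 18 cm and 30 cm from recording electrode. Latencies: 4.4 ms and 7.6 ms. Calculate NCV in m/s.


Distance = (30 - 18) / 100 = 0.12 m
dt = (7.6 - 4.4) / 1000 = 0.0032 s
NCV = dist / dt = 37.5 m/s


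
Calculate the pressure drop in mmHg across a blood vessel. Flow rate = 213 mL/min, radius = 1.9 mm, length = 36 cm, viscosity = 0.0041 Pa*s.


dP = 8*mu*L*Q / (pi*r^4)
Q = 213 mL/min = 3.55e-06 m^3/s
dP = 1023.86 Pa = 1023.86 / 133.322 mmHg = 7.68 mmHg


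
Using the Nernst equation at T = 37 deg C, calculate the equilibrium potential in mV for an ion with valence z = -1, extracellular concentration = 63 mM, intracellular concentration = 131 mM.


E = (RT/(zF)) * ln(C_out/C_in)
T = 37 + 273.15 = 310.15 K
E = (8.314 * 310.15 / (-1 * 96485)) * ln(63/131)
E = 19.56 mV


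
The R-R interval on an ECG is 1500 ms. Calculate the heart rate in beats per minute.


HR = 60 / RR_interval(s)
RR = 1500 ms = 1.5 s
HR = 60 / 1.5 = 40 bpm


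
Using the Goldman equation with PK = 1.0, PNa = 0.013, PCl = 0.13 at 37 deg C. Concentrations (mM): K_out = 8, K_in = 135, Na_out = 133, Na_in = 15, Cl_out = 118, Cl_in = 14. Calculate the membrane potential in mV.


Vm = (RT/F)*ln((PK*Ko + PNa*Nao + PCl*Cli)/(PK*Ki + PNa*Nai + PCl*Clo))
Numer = 11.549, Denom = 150.535
Vm = -68.62 mV


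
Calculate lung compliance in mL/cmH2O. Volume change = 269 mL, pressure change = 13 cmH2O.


C = dV / dP
C = 269 / 13
C = 20.69 mL/cmH2O


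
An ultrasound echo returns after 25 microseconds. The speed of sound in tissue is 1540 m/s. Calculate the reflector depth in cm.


depth = c * t / 2
t = 25 us = 2.5000e-05 s
depth = 1540 * 2.5000e-05 / 2
depth = 0.01925 m = 1.925 cm


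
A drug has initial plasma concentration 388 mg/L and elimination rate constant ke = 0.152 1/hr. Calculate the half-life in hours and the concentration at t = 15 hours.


t_half = ln(2) / ke = 0.693147 / 0.152 = 4.56 hr
C(t) = C0 * exp(-ke*t) = 388 * exp(-0.152*15)
C(15) = 39.69 mg/L


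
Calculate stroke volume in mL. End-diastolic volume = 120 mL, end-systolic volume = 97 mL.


SV = EDV - ESV
SV = 120 - 97
SV = 23 mL


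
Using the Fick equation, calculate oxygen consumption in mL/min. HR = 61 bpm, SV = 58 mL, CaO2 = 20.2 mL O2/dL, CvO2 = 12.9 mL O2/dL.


CO = HR*SV = 61*58/1000 = 3.538 L/min
a-v O2 diff = 20.2 - 12.9 = 7.3 mL/dL
VO2 = CO * (CaO2-CvO2) * 10 dL/L
VO2 = 3.538 * 7.3 * 10
VO2 = 258.3 mL/min


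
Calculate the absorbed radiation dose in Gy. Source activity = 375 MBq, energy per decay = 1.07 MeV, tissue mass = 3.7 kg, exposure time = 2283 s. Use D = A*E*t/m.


A = 375 MBq = 3.7500e+08 Bq
E = 1.07 MeV = 1.71414e-13 J
D = A*E*t/m = 3.7500e+08*1.71414e-13*2283/3.7
D = 0.03966 Gy


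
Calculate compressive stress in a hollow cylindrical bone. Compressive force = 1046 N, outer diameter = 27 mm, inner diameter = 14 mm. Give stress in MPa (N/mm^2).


A = pi*(r_o^2 - r_i^2)
r_o = 13.5 mm, r_i = 7 mm
A = 418.617 mm^2
sigma = F/A = 1046 / 418.617
sigma = 2.499 MPa
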